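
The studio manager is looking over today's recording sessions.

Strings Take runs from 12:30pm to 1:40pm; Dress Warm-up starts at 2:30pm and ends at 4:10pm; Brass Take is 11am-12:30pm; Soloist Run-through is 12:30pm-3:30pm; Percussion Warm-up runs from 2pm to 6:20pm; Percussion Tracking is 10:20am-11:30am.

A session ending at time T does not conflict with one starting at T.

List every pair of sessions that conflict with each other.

Sorted by start: Percussion Tracking, Brass Take, Soloist Run-through, Strings Take, Percussion Warm-up, Dress Warm-up.
Brass Take starts before Percussion Tracking ends → Percussion Tracking and Brass Take overlap.
Soloist Run-through starts after Percussion Tracking ends, so Percussion Tracking has no further overlaps.
Soloist Run-through starts exactly when Brass Take ends (back-to-back, no overlap), so Brass Take has no further overlaps.
Strings Take starts before Soloist Run-through ends → Soloist Run-through and Strings Take overlap.
Percussion Warm-up starts before Soloist Run-through ends → Soloist Run-through and Percussion Warm-up overlap.
Dress Warm-up starts before Soloist Run-through ends → Soloist Run-through and Dress Warm-up overlap.
Percussion Warm-up starts after Strings Take ends, so Strings Take has no further overlaps.
Dress Warm-up starts before Percussion Warm-up ends → Percussion Warm-up and Dress Warm-up overlap.

Brass Take & Percussion Tracking, Dress Warm-up & Percussion Warm-up, Dress Warm-up & Soloist Run-through, Percussion Warm-up & Soloist Run-through, Soloist Run-through & Strings Take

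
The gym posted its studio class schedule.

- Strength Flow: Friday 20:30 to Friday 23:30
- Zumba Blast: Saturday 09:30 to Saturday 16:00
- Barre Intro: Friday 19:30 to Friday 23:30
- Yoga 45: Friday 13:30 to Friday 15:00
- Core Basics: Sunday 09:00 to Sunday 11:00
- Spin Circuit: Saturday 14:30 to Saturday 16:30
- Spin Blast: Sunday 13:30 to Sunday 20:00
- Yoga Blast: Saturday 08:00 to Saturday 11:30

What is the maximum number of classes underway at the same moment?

2

Sort all start/end points and keep a running count:
Friday 13:30 start Yoga 45 → 1
Friday 15:00 end Yoga 45 → 0
Friday 19:30 start Barre Intro → 1
Friday 20:30 start Strength Flow → 2
Friday 23:30 end Barre Intro → 1
Friday 23:30 end Strength Flow → 0
Saturday 08:00 start Yoga Blast → 1
Saturday 09:30 start Zumba Blast → 2
Saturday 11:30 end Yoga Blast → 1
Saturday 14:30 start Spin Circuit → 2
Saturday 16:00 end Zumba Blast → 1
Saturday 16:30 end Spin Circuit → 0
Sunday 09:00 start Core Basics → 1
Sunday 11:00 end Core Basics → 0
Sunday 13:30 start Spin Blast → 1
Sunday 20:00 end Spin Blast → 0
Peak is 2, at Friday 20:30 (Barre Intro, Strength Flow).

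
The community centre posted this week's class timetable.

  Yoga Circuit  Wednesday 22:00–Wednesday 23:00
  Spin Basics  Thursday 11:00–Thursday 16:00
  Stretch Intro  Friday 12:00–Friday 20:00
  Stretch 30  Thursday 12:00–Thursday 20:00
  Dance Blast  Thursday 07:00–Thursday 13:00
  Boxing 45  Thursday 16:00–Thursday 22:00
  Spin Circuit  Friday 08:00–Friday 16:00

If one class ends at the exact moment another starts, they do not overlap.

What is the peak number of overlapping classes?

3

Sweep the timeline, counting +1 at each start and −1 at each end (ends before starts at a tie):
Wednesday 22:00 start Yoga Circuit → 1
Wednesday 23:00 end Yoga Circuit → 0
Thursday 07:00 start Dance Blast → 1
Thursday 11:00 start Spin Basics → 2
Thursday 12:00 start Stretch 30 → 3
Thursday 13:00 end Dance Blast → 2
Thursday 16:00 end Spin Basics → 1
Thursday 16:00 start Boxing 45 → 2
Thursday 20:00 end Stretch 30 → 1
Thursday 22:00 end Boxing 45 → 0
Friday 08:00 start Spin Circuit → 1
Friday 12:00 start Stretch Intro → 2
Friday 16:00 end Spin Circuit → 1
Friday 20:00 end Stretch Intro → 0
Peak is 3, at Thursday 12:00 (Dance Blast, Spin Basics, Stretch 30).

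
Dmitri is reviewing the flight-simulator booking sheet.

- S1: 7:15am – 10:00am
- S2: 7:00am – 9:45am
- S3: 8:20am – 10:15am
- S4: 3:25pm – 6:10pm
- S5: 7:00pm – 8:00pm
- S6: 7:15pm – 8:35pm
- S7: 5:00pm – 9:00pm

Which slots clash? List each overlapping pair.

Two intervals overlap when each starts before the other ends.
Sorted by start: S2, S1, S3, S4, S7, S5, S6.
S1 starts before S2 ends → S2 and S1 overlap.
S3 starts before S2 ends → S2 and S3 overlap.
S4 starts after S2 ends, so S2 has no further overlaps.
S3 starts before S1 ends → S1 and S3 overlap.
S4 starts after S1 ends, so S1 has no further overlaps.
S4 starts after S3 ends, so S3 has no further overlaps.
S7 starts before S4 ends → S4 and S7 overlap.
S5 starts after S4 ends, so S4 has no further overlaps.
S5 starts before S7 ends → S7 and S5 overlap.
S6 starts before S7 ends → S7 and S6 overlap.
S6 starts before S5 ends → S5 and S6 overlap.

S1 & S2, S1 & S3, S2 & S3, S4 & S7, S5 & S6, S5 & S7, S6 & S7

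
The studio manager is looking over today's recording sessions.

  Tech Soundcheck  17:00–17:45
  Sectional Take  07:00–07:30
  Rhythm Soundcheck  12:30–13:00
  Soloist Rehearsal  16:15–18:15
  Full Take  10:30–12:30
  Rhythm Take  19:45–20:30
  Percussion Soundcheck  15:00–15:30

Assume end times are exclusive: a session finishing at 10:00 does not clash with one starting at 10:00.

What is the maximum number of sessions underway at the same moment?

2

Sort all start/end points and keep a running count:
07:00 start Sectional Take → 1
07:30 end Sectional Take → 0
10:30 start Full Take → 1
12:30 end Full Take → 0
12:30 start Rhythm Soundcheck → 1
13:00 end Rhythm Soundcheck → 0
15:00 start Percussion Soundcheck → 1
15:30 end Percussion Soundcheck → 0
16:15 start Soloist Rehearsal → 1
17:00 start Tech Soundcheck → 2
17:45 end Tech Soundcheck → 1
18:15 end Soloist Rehearsal → 0
19:45 start Rhythm Take → 1
20:30 end Rhythm Take → 0
Peak is 2, at 17:00 (Soloist Rehearsal, Tech Soundcheck).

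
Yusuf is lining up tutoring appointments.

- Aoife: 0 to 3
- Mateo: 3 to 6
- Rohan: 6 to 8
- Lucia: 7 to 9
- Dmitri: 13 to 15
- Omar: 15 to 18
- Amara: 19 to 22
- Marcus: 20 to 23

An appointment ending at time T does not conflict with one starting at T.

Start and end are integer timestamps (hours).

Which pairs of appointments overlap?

Amara & Marcus, Lucia & Rohan

Sorted by start: Aoife, Mateo, Rohan, Lucia, Dmitri, Omar, Amara, Marcus.
Mateo starts exactly when Aoife ends (back-to-back, no overlap) — done with Aoife.
Rohan starts exactly when Mateo ends (back-to-back, no overlap) — done with Mateo.
Lucia starts before Rohan ends → Rohan and Lucia overlap.
Dmitri starts after Rohan ends — done with Rohan.
Dmitri starts after Lucia ends — done with Lucia.
Omar starts exactly when Dmitri ends (back-to-back, no overlap) — done with Dmitri.
Amara starts after Omar ends — done with Omar.
Marcus starts before Amara ends → Amara and Marcus overlap.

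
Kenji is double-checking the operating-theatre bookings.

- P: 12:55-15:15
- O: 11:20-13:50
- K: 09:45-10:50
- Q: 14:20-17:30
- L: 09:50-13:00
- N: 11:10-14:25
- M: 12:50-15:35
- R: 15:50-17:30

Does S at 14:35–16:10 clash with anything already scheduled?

K: ends 10:50 at or before S starts 14:35 → clear.
L: ends 13:00 at or before S starts 14:35 → clear.
N: ends 14:25 at or before S starts 14:35 → clear.
O: ends 13:50 at or before S starts 14:35 → clear.
M: starts 12:50 before S ends 16:10, and ends 15:35 after S starts 14:35 → overlap.
P: starts 12:55 before S ends 16:10, and ends 15:15 after S starts 14:35 → overlap.
Q: starts 14:20 before S ends 16:10, and ends 17:30 after S starts 14:35 → overlap.
R: starts 15:50 before S ends 16:10, and ends 17:30 after S starts 14:35 → overlap.
S overlaps M, P, Q, R.

Yes — it overlaps M, P, Q, R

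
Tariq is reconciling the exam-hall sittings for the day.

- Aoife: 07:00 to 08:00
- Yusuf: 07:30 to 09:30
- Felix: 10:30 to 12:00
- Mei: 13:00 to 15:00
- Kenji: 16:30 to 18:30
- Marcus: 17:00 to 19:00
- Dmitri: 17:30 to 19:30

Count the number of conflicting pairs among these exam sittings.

4

Two intervals overlap when each starts before the other ends.
Sorted by start: Aoife, Yusuf, Felix, Mei, Kenji, Marcus, Dmitri.
Yusuf starts before Aoife ends → Aoife and Yusuf overlap.
Felix starts after Aoife ends; Aoife is clear from here.
Felix starts after Yusuf ends; Yusuf is clear from here.
Mei starts after Felix ends; Felix is clear from here.
Kenji starts after Mei ends; Mei is clear from here.
Marcus starts before Kenji ends → Kenji and Marcus overlap.
Dmitri starts before Kenji ends → Kenji and Dmitri overlap.
Dmitri starts before Marcus ends → Marcus and Dmitri overlap.
Overlapping pairs: Aoife & Yusuf, Dmitri & Kenji, Dmitri & Marcus, Kenji & Marcus — 4 in total.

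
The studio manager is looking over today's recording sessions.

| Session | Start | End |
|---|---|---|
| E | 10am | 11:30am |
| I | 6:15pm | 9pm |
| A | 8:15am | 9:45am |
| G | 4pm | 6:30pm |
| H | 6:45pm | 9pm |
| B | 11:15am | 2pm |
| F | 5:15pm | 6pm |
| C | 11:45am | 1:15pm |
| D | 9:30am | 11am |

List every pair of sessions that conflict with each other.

Sorted by start: A, D, E, B, C, G, F, I, H.
D starts before A ends → A and D overlap.
E starts after A ends — done with A.
E starts before D ends → D and E overlap.
B starts after D ends — done with D.
B starts before E ends → E and B overlap.
C starts after E ends — done with E.
C starts before B ends → B and C overlap.
G starts after B ends — done with B.
G starts after C ends — done with C.
F starts before G ends → G and F overlap.
I starts before G ends → G and I overlap.
H starts after G ends.
I starts after F ends — done with F.
H starts before I ends → I and H overlap.

A & D, B & C, B & E, D & E, F & G, G & I, H & I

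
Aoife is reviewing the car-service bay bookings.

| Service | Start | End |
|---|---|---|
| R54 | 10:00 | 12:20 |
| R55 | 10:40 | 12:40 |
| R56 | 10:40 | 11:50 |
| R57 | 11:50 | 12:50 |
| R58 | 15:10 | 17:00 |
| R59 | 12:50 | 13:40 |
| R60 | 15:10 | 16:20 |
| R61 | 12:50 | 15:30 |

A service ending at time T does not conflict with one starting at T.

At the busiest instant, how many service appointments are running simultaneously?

Sort all start/end points and keep a running count:
10:00 start R54 → 1
10:40 start R55 → 2
10:40 start R56 → 3
11:50 end R56 → 2
11:50 start R57 → 3
12:20 end R54 → 2
12:40 end R55 → 1
12:50 end R57 → 0
12:50 start R59 → 1
12:50 start R61 → 2
13:40 end R59 → 1
15:10 start R58 → 2
15:10 start R60 → 3
15:30 end R61 → 2
16:20 end R60 → 1
17:00 end R58 → 0
Peak is 3, at 10:40 (R54, R55, R56).

3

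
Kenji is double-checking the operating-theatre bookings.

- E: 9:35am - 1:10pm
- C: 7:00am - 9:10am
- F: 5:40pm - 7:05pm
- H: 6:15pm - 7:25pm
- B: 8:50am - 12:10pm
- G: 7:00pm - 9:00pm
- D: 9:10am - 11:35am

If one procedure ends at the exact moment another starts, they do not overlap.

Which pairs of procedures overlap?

Two intervals overlap when each starts before the other ends.
Sorted by start: C, B, D, E, F, H, G.
B starts before C ends → C and B overlap.
D starts exactly when C ends (back-to-back, no overlap) — done with C.
D starts before B ends → B and D overlap.
E starts before B ends → B and E overlap.
F starts after B ends — done with B.
E starts before D ends → D and E overlap.
F starts after D ends — done with D.
F starts after E ends — done with E.
H starts before F ends → F and H overlap.
G starts before F ends → F and G overlap.
G starts before H ends → H and G overlap.

B & C, B & D, B & E, D & E, F & G, F & H, G & H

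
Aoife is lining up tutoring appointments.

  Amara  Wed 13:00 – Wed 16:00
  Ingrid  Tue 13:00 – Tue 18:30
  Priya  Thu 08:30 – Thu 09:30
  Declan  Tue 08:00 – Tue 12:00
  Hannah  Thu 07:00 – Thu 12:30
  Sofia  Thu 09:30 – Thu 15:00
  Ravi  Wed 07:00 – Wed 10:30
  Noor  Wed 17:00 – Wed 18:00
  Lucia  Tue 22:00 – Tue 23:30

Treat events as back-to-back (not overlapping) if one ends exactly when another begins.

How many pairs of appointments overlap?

Sorted by start: Declan, Ingrid, Lucia, Ravi, Amara, Noor, Hannah, Priya, Sofia.
Ingrid starts after Declan ends; Declan is clear from here.
Lucia starts after Ingrid ends; Ingrid is clear from here.
Ravi starts after Lucia ends; Lucia is clear from here.
Amara starts after Ravi ends; Ravi is clear from here.
Noor starts after Amara ends; Amara is clear from here.
Hannah starts after Noor ends; Noor is clear from here.
Priya starts before Hannah ends → Hannah and Priya overlap.
Sofia starts before Hannah ends → Hannah and Sofia overlap.
Sofia starts exactly when Priya ends (back-to-back, no overlap).
Overlapping pairs: Hannah & Priya, Hannah & Sofia — 2 in total.

2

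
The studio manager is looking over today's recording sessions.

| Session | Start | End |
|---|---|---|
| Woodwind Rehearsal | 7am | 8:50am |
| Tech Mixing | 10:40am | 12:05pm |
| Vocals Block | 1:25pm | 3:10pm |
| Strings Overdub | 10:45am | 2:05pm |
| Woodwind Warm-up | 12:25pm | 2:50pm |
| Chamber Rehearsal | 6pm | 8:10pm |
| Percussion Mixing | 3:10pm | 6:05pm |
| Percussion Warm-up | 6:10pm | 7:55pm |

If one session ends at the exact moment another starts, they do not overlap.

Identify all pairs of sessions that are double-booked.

Chamber Rehearsal & Percussion Mixing, Chamber Rehearsal & Percussion Warm-up, Strings Overdub & Tech Mixing, Strings Overdub & Vocals Block, Strings Overdub & Woodwind Warm-up, Vocals Block & Woodwind Warm-up

Sorted by start: Woodwind Rehearsal, Tech Mixing, Strings Overdub, Woodwind Warm-up, Vocals Block, Percussion Mixing, Chamber Rehearsal, Percussion Warm-up.
Tech Mixing starts after Woodwind Rehearsal ends — done with Woodwind Rehearsal.
Strings Overdub starts before Tech Mixing ends → Tech Mixing and Strings Overdub overlap.
Woodwind Warm-up starts after Tech Mixing ends — done with Tech Mixing.
Woodwind Warm-up starts before Strings Overdub ends → Strings Overdub and Woodwind Warm-up overlap.
Vocals Block starts before Strings Overdub ends → Strings Overdub and Vocals Block overlap.
Percussion Mixing starts after Strings Overdub ends — done with Strings Overdub.
Vocals Block starts before Woodwind Warm-up ends → Woodwind Warm-up and Vocals Block overlap.
Percussion Mixing starts after Woodwind Warm-up ends — done with Woodwind Warm-up.
Percussion Mixing starts exactly when Vocals Block ends (back-to-back, no overlap) — done with Vocals Block.
Chamber Rehearsal starts before Percussion Mixing ends → Percussion Mixing and Chamber Rehearsal overlap.
Percussion Warm-up starts after Percussion Mixing ends.
Percussion Warm-up starts before Chamber Rehearsal ends → Chamber Rehearsal and Percussion Warm-up overlap.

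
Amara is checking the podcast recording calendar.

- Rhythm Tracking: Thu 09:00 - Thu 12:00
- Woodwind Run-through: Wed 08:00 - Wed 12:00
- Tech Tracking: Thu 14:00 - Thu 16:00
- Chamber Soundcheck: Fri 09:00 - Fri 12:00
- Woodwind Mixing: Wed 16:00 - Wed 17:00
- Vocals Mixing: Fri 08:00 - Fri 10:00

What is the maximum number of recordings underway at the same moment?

Walk through starts and ends in time order (an end at T is processed before a start at T):
Wed 08:00 start Woodwind Run-through → 1
Wed 12:00 end Woodwind Run-through → 0
Wed 16:00 start Woodwind Mixing → 1
Wed 17:00 end Woodwind Mixing → 0
Thu 09:00 start Rhythm Tracking → 1
Thu 12:00 end Rhythm Tracking → 0
Thu 14:00 start Tech Tracking → 1
Thu 16:00 end Tech Tracking → 0
Fri 08:00 start Vocals Mixing → 1
Fri 09:00 start Chamber Soundcheck → 2
Fri 10:00 end Vocals Mixing → 1
Fri 12:00 end Chamber Soundcheck → 0
Peak is 2, at Fri 09:00 (Chamber Soundcheck, Vocals Mixing).

2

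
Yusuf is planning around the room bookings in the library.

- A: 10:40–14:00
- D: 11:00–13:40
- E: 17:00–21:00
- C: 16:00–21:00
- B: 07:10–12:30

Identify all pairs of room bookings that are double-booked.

A & B, A & D, B & D, C & E

Two intervals overlap when each starts before the other ends.
Sorted by start: B, A, D, C, E.
A starts before B ends → B and A overlap.
D starts before B ends → B and D overlap.
C starts after B ends; B is clear from here.
D starts before A ends → A and D overlap.
C starts after A ends; A is clear from here.
C starts after D ends; D is clear from here.
E starts before C ends → C and E overlap.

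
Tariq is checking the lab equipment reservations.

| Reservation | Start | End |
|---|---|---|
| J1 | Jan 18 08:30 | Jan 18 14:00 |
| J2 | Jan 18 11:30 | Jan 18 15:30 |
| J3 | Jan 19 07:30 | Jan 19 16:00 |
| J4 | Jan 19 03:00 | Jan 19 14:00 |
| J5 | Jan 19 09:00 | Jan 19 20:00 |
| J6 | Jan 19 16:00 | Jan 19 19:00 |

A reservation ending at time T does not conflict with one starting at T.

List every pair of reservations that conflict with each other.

J1 & J2, J3 & J4, J3 & J5, J4 & J5, J5 & J6

Two intervals overlap when each starts before the other ends.
Sorted by start: J1, J2, J4, J3, J5, J6.
J2 starts before J1 ends → J1 and J2 overlap.
J4 starts after J1 ends, so J1 has no further overlaps.
J4 starts after J2 ends, so J2 has no further overlaps.
J3 starts before J4 ends → J4 and J3 overlap.
J5 starts before J4 ends → J4 and J5 overlap.
J6 starts after J4 ends.
J5 starts before J3 ends → J3 and J5 overlap.
J6 starts exactly when J3 ends (back-to-back, no overlap).
J6 starts before J5 ends → J5 and J6 overlap.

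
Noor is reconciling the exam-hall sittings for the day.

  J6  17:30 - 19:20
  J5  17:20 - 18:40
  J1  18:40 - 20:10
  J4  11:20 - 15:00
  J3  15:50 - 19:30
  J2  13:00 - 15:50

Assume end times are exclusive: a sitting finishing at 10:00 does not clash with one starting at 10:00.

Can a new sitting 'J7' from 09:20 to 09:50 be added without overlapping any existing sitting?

Yes — the slot is free

J4: starts 11:20 at or after J7 ends 09:50 → clear.
J2: starts 13:00 at or after J7 ends 09:50 → clear.
J3: starts 15:50 at or after J7 ends 09:50 → clear.
J5: starts 17:20 at or after J7 ends 09:50 → clear.
J6: starts 17:30 at or after J7 ends 09:50 → clear.
J1: starts 18:40 at or after J7 ends 09:50 → clear.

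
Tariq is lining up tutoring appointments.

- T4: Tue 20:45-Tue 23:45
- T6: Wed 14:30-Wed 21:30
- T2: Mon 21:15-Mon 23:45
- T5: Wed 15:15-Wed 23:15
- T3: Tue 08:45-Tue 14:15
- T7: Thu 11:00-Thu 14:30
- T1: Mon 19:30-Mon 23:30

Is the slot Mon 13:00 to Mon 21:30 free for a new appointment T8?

No — it overlaps T1, T2

T1: starts Mon 19:30 before T8 ends Mon 21:30, and ends Mon 23:30 after T8 starts Mon 13:00 → overlap.
T2: starts Mon 21:15 before T8 ends Mon 21:30, and ends Mon 23:45 after T8 starts Mon 13:00 → overlap.
T3: starts Tue 08:45 at or after T8 ends Mon 21:30 → clear.
T4: starts Tue 20:45 at or after T8 ends Mon 21:30 → clear.
T6: starts Wed 14:30 at or after T8 ends Mon 21:30 → clear.
T5: starts Wed 15:15 at or after T8 ends Mon 21:30 → clear.
T7: starts Thu 11:00 at or after T8 ends Mon 21:30 → clear.
T8 overlaps T1, T2.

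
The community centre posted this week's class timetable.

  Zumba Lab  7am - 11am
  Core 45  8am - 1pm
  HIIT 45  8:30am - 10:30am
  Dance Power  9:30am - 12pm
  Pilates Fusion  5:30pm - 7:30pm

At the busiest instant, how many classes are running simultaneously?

Sort all start/end points and keep a running count:
7am start Zumba Lab → 1
8am start Core 45 → 2
8:30am start HIIT 45 → 3
9:30am start Dance Power → 4
10:30am end HIIT 45 → 3
11am end Zumba Lab → 2
12pm end Dance Power → 1
1pm end Core 45 → 0
5:30pm start Pilates Fusion → 1
7:30pm end Pilates Fusion → 0
Peak is 4, at 9:30am (Core 45, Dance Power, HIIT 45, Zumba Lab).

4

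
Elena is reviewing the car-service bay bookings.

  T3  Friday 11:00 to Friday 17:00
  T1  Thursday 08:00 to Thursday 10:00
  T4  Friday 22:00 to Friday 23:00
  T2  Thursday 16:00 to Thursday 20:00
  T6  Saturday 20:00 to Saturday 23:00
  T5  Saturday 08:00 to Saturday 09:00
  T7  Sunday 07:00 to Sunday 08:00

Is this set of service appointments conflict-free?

Sorted by start: T1, T2, T3, T4, T5, T6, T7.
T2 starts after T1 ends, so nothing later overlaps T1 either.
T3 starts after T2 ends, so nothing later overlaps T2 either.
T4 starts after T3 ends, so nothing later overlaps T3 either.
T5 starts after T4 ends, so nothing later overlaps T4 either.
T6 starts after T5 ends, so nothing later overlaps T5 either.
T7 starts after T6 ends.
Every pair is clear; the schedule has no overlaps.

Yes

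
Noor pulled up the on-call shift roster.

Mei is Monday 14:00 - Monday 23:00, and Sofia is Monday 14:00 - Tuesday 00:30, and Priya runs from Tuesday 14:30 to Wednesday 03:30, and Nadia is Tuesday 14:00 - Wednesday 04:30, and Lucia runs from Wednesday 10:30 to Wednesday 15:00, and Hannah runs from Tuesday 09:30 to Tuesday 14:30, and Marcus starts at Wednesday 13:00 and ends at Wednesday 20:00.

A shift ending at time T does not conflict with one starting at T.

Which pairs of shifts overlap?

Hannah & Nadia, Lucia & Marcus, Mei & Sofia, Nadia & Priya

Sorted by start: Mei, Sofia, Hannah, Nadia, Priya, Lucia, Marcus.
Sofia starts before Mei ends → Mei and Sofia overlap.
Hannah starts after Mei ends, so nothing later overlaps Mei either.
Hannah starts after Sofia ends, so nothing later overlaps Sofia either.
Nadia starts before Hannah ends → Hannah and Nadia overlap.
Priya starts exactly when Hannah ends (back-to-back, no overlap), so nothing later overlaps Hannah either.
Priya starts before Nadia ends → Nadia and Priya overlap.
Lucia starts after Nadia ends, so nothing later overlaps Nadia either.
Lucia starts after Priya ends, so nothing later overlaps Priya either.
Marcus starts before Lucia ends → Lucia and Marcus overlap.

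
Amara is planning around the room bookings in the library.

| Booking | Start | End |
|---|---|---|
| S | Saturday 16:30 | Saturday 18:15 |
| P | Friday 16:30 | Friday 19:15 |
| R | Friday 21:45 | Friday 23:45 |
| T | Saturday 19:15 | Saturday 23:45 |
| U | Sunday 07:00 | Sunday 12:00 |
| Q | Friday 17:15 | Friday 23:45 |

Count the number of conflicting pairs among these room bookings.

2

Sorted by start: P, Q, R, S, T, U.
Q starts before P ends → P and Q overlap.
R starts after P ends — done with P.
R starts before Q ends → Q and R overlap.
S starts after Q ends — done with Q.
S starts after R ends — done with R.
T starts after S ends — done with S.
U starts after T ends.
Overlapping pairs: P & Q, Q & R — 2 in total.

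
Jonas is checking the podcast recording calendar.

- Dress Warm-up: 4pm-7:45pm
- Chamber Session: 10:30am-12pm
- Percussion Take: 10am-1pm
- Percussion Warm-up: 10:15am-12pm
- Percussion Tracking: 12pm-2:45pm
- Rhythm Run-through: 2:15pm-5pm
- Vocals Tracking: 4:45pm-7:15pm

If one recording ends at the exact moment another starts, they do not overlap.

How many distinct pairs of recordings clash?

Check each pair: they overlap iff neither finishes before the other starts.
Sorted by start: Percussion Take, Percussion Warm-up, Chamber Session, Percussion Tracking, Rhythm Run-through, Dress Warm-up, Vocals Tracking.
Percussion Warm-up starts before Percussion Take ends → Percussion Take and Percussion Warm-up overlap.
Chamber Session starts before Percussion Take ends → Percussion Take and Chamber Session overlap.
Percussion Tracking starts before Percussion Take ends → Percussion Take and Percussion Tracking overlap.
Rhythm Run-through starts after Percussion Take ends; Percussion Take is clear from here.
Chamber Session starts before Percussion Warm-up ends → Percussion Warm-up and Chamber Session overlap.
Percussion Tracking starts exactly when Percussion Warm-up ends (back-to-back, no overlap); Percussion Warm-up is clear from here.
Percussion Tracking starts exactly when Chamber Session ends (back-to-back, no overlap); Chamber Session is clear from here.
Rhythm Run-through starts before Percussion Tracking ends → Percussion Tracking and Rhythm Run-through overlap.
Dress Warm-up starts after Percussion Tracking ends; Percussion Tracking is clear from here.
Dress Warm-up starts before Rhythm Run-through ends → Rhythm Run-through and Dress Warm-up overlap.
Vocals Tracking starts before Rhythm Run-through ends → Rhythm Run-through and Vocals Tracking overlap.
Vocals Tracking starts before Dress Warm-up ends → Dress Warm-up and Vocals Tracking overlap.
Overlapping pairs: Chamber Session & Percussion Take, Chamber Session & Percussion Warm-up, Dress Warm-up & Rhythm Run-through, Dress Warm-up & Vocals Tracking, Percussion Take & Percussion Tracking, Percussion Take & Percussion Warm-up, Percussion Tracking & Rhythm Run-through, Rhythm Run-through & Vocals Tracking — 8 in total.

8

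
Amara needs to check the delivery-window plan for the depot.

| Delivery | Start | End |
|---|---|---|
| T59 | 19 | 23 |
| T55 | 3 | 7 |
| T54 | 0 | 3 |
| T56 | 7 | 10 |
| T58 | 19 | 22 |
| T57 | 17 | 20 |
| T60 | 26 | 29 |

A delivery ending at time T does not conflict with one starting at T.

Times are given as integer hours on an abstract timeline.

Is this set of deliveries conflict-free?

No

Sorted by start: T54, T55, T56, T57, T58, T59, T60.
T55 starts exactly when T54 ends (back-to-back, no overlap), so nothing later overlaps T54 either.
T56 starts exactly when T55 ends (back-to-back, no overlap), so nothing later overlaps T55 either.
T57 starts after T56 ends, so nothing later overlaps T56 either.
T58 starts before T57 ends → T57 and T58 overlap.
That's a conflict, so the schedule is not conflict-free.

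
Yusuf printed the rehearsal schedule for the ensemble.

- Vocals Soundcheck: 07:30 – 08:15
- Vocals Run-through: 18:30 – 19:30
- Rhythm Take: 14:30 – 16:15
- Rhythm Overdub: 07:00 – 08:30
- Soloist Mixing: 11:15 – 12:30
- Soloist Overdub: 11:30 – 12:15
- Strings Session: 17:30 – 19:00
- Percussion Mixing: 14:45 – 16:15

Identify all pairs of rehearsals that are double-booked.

Percussion Mixing & Rhythm Take, Rhythm Overdub & Vocals Soundcheck, Soloist Mixing & Soloist Overdub, Strings Session & Vocals Run-through

Sorted by start: Rhythm Overdub, Vocals Soundcheck, Soloist Mixing, Soloist Overdub, Rhythm Take, Percussion Mixing, Strings Session, Vocals Run-through.
Vocals Soundcheck starts before Rhythm Overdub ends → Rhythm Overdub and Vocals Soundcheck overlap.
Soloist Mixing starts after Rhythm Overdub ends, so Rhythm Overdub has no further overlaps.
Soloist Mixing starts after Vocals Soundcheck ends, so Vocals Soundcheck has no further overlaps.
Soloist Overdub starts before Soloist Mixing ends → Soloist Mixing and Soloist Overdub overlap.
Rhythm Take starts after Soloist Mixing ends, so Soloist Mixing has no further overlaps.
Rhythm Take starts after Soloist Overdub ends, so Soloist Overdub has no further overlaps.
Percussion Mixing starts before Rhythm Take ends → Rhythm Take and Percussion Mixing overlap.
Strings Session starts after Rhythm Take ends, so Rhythm Take has no further overlaps.
Strings Session starts after Percussion Mixing ends, so Percussion Mixing has no further overlaps.
Vocals Run-through starts before Strings Session ends → Strings Session and Vocals Run-through overlap.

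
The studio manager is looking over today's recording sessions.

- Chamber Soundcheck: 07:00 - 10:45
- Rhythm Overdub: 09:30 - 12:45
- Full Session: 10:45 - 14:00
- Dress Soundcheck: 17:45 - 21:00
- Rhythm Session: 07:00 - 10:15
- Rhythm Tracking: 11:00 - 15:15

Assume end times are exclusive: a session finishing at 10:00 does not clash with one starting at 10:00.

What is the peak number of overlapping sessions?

Sort all start/end points and keep a running count:
07:00 start Chamber Soundcheck → 1
07:00 start Rhythm Session → 2
09:30 start Rhythm Overdub → 3
10:15 end Rhythm Session → 2
10:45 end Chamber Soundcheck → 1
10:45 start Full Session → 2
11:00 start Rhythm Tracking → 3
12:45 end Rhythm Overdub → 2
14:00 end Full Session → 1
15:15 end Rhythm Tracking → 0
17:45 start Dress Soundcheck → 1
21:00 end Dress Soundcheck → 0
Peak is 3, at 09:30 (Chamber Soundcheck, Rhythm Overdub, Rhythm Session).

3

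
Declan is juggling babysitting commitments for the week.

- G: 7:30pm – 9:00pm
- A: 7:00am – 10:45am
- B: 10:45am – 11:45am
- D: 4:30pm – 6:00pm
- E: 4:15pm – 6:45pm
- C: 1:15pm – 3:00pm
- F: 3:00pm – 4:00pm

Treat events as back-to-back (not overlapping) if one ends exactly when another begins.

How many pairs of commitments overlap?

1

Sorted by start: A, B, C, F, E, D, G.
B starts exactly when A ends (back-to-back, no overlap), so A has no further overlaps.
C starts after B ends, so B has no further overlaps.
F starts exactly when C ends (back-to-back, no overlap), so C has no further overlaps.
E starts after F ends, so F has no further overlaps.
D starts before E ends → E and D overlap.
G starts after E ends.
G starts after D ends.
Overlapping pairs: D & E — 1 in total.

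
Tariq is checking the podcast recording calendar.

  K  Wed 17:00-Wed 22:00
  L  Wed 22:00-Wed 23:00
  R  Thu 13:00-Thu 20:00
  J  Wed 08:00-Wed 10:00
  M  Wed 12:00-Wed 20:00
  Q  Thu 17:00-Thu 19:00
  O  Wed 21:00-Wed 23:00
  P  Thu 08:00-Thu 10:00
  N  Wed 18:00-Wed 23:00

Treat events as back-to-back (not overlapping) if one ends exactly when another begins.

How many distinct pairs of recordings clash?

8

Sorted by start: J, M, K, N, O, L, P, R, Q.
M starts after J ends — done with J.
K starts before M ends → M and K overlap.
N starts before M ends → M and N overlap.
O starts after M ends — done with M.
N starts before K ends → K and N overlap.
O starts before K ends → K and O overlap.
L starts exactly when K ends (back-to-back, no overlap) — done with K.
O starts before N ends → N and O overlap.
L starts before N ends → N and L overlap.
P starts after N ends — done with N.
L starts before O ends → O and L overlap.
P starts after O ends — done with O.
P starts after L ends — done with L.
R starts after P ends — done with P.
Q starts before R ends → R and Q overlap.
Overlapping pairs: K & M, K & N, K & O, L & N, L & O, M & N, N & O, Q & R — 8 in total.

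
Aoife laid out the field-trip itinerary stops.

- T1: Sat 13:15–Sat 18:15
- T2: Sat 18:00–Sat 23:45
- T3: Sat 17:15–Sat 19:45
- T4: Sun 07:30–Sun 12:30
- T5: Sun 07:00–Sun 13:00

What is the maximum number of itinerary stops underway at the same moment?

3

Walk through starts and ends in time order (an end at T is processed before a start at T):
Sat 13:15 start T1 → 1
Sat 17:15 start T3 → 2
Sat 18:00 start T2 → 3
Sat 18:15 end T1 → 2
Sat 19:45 end T3 → 1
Sat 23:45 end T2 → 0
Sun 07:00 start T5 → 1
Sun 07:30 start T4 → 2
Sun 12:30 end T4 → 1
Sun 13:00 end T5 → 0
Peak is 3, at Sat 18:00 (T1, T2, T3).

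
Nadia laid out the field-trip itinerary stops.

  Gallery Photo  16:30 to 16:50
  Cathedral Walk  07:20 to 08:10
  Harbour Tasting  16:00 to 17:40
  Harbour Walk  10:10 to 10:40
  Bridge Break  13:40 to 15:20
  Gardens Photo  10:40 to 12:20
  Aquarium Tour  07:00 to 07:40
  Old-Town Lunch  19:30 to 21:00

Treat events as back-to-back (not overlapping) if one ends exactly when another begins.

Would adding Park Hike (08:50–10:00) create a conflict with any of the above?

Aquarium Tour: ends 07:40 at or before Park Hike starts 08:50 → clear.
Cathedral Walk: ends 08:10 at or before Park Hike starts 08:50 → clear.
Harbour Walk: starts 10:10 at or after Park Hike ends 10:00 → clear.
Gardens Photo: starts 10:40 at or after Park Hike ends 10:00 → clear.
Bridge Break: starts 13:40 at or after Park Hike ends 10:00 → clear.
Harbour Tasting: starts 16:00 at or after Park Hike ends 10:00 → clear.
Gallery Photo: starts 16:30 at or after Park Hike ends 10:00 → clear.
Old-Town Lunch: starts 19:30 at or after Park Hike ends 10:00 → clear.

No — it doesn't clash with anything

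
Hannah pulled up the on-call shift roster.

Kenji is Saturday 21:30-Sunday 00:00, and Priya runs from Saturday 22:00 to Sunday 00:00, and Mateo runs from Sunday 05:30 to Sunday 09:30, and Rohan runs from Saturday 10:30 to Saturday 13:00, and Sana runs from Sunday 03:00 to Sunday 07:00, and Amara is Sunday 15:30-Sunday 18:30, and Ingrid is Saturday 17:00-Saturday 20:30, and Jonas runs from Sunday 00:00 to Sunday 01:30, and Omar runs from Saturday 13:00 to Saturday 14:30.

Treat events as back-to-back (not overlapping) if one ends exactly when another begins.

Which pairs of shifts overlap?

Two intervals overlap when each starts before the other ends.
Sorted by start: Rohan, Omar, Ingrid, Kenji, Priya, Jonas, Sana, Mateo, Amara.
Omar starts exactly when Rohan ends (back-to-back, no overlap); Rohan is clear from here.
Ingrid starts after Omar ends; Omar is clear from here.
Kenji starts after Ingrid ends; Ingrid is clear from here.
Priya starts before Kenji ends → Kenji and Priya overlap.
Jonas starts exactly when Kenji ends (back-to-back, no overlap); Kenji is clear from here.
Jonas starts exactly when Priya ends (back-to-back, no overlap); Priya is clear from here.
Sana starts after Jonas ends; Jonas is clear from here.
Mateo starts before Sana ends → Sana and Mateo overlap.
Amara starts after Sana ends.
Amara starts after Mateo ends.

Kenji & Priya, Mateo & Sana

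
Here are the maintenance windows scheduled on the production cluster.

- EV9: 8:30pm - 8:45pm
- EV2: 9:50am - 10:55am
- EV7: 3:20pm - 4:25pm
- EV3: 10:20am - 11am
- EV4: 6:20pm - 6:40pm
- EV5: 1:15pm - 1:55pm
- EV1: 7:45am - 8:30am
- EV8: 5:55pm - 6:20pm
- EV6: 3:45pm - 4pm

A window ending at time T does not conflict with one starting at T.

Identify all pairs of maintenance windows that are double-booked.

EV2 & EV3, EV6 & EV7

Sorted by start: EV1, EV2, EV3, EV5, EV7, EV6, EV8, EV4, EV9.
EV2 starts after EV1 ends; EV1 is clear from here.
EV3 starts before EV2 ends → EV2 and EV3 overlap.
EV5 starts after EV2 ends; EV2 is clear from here.
EV5 starts after EV3 ends; EV3 is clear from here.
EV7 starts after EV5 ends; EV5 is clear from here.
EV6 starts before EV7 ends → EV7 and EV6 overlap.
EV8 starts after EV7 ends; EV7 is clear from here.
EV8 starts after EV6 ends; EV6 is clear from here.
EV4 starts exactly when EV8 ends (back-to-back, no overlap); EV8 is clear from here.
EV9 starts after EV4 ends.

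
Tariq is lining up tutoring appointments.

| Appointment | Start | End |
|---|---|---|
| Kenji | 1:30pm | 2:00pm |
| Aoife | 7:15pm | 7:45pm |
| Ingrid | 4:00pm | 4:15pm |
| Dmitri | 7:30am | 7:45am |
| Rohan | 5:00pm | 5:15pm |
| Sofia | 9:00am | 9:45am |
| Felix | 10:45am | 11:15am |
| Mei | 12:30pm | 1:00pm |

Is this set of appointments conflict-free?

Sorted by start: Dmitri, Sofia, Felix, Mei, Kenji, Ingrid, Rohan, Aoife.
Sofia starts after Dmitri ends; Dmitri is clear from here.
Felix starts after Sofia ends; Sofia is clear from here.
Mei starts after Felix ends; Felix is clear from here.
Kenji starts after Mei ends; Mei is clear from here.
Ingrid starts after Kenji ends; Kenji is clear from here.
Rohan starts after Ingrid ends; Ingrid is clear from here.
Aoife starts after Rohan ends.
Every pair is clear; the schedule has no overlaps.

Yes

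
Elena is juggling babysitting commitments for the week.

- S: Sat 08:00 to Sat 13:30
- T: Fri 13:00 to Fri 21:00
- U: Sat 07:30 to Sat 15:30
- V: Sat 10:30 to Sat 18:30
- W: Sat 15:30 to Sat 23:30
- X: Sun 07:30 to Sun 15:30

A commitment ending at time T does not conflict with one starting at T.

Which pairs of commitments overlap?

S & U, S & V, U & V, V & W

Check each pair: they overlap iff neither finishes before the other starts.
Sorted by start: T, U, S, V, W, X.
U starts after T ends — done with T.
S starts before U ends → U and S overlap.
V starts before U ends → U and V overlap.
W starts exactly when U ends (back-to-back, no overlap) — done with U.
V starts before S ends → S and V overlap.
W starts after S ends — done with S.
W starts before V ends → V and W overlap.
X starts after V ends.
X starts after W ends.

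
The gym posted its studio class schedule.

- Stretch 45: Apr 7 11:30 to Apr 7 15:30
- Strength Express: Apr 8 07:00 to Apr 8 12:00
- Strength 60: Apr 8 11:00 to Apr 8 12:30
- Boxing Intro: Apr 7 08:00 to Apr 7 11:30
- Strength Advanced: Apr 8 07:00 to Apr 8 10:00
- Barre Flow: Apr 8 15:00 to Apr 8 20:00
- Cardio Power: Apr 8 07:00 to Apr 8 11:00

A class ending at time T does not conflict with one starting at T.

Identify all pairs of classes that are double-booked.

Cardio Power & Strength Advanced, Cardio Power & Strength Express, Strength 60 & Strength Express, Strength Advanced & Strength Express

Two intervals overlap when each starts before the other ends.
Sorted by start: Boxing Intro, Stretch 45, Strength Advanced, Strength Express, Cardio Power, Strength 60, Barre Flow.
Stretch 45 starts exactly when Boxing Intro ends (back-to-back, no overlap), so Boxing Intro has no further overlaps.
Strength Advanced starts after Stretch 45 ends, so Stretch 45 has no further overlaps.
Strength Express starts before Strength Advanced ends → Strength Advanced and Strength Express overlap.
Cardio Power starts before Strength Advanced ends → Strength Advanced and Cardio Power overlap.
Strength 60 starts after Strength Advanced ends, so Strength Advanced has no further overlaps.
Cardio Power starts before Strength Express ends → Strength Express and Cardio Power overlap.
Strength 60 starts before Strength Express ends → Strength Express and Strength 60 overlap.
Barre Flow starts after Strength Express ends.
Strength 60 starts exactly when Cardio Power ends (back-to-back, no overlap), so Cardio Power has no further overlaps.
Barre Flow starts after Strength 60 ends.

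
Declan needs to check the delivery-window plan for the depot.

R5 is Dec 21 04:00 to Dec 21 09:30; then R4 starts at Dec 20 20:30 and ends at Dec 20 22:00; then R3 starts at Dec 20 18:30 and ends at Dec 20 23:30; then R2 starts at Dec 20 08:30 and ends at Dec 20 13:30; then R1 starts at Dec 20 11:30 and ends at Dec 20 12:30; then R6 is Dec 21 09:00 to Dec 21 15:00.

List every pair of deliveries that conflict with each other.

R1 & R2, R3 & R4, R5 & R6

Sorted by start: R2, R1, R3, R4, R5, R6.
R1 starts before R2 ends → R2 and R1 overlap.
R3 starts after R2 ends — done with R2.
R3 starts after R1 ends — done with R1.
R4 starts before R3 ends → R3 and R4 overlap.
R5 starts after R3 ends — done with R3.
R5 starts after R4 ends — done with R4.
R6 starts before R5 ends → R5 and R6 overlap.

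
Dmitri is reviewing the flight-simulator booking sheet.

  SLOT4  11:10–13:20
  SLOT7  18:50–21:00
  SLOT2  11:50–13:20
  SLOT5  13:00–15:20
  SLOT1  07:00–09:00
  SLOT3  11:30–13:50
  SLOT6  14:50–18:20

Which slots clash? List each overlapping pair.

SLOT2 & SLOT3, SLOT2 & SLOT4, SLOT2 & SLOT5, SLOT3 & SLOT4, SLOT3 & SLOT5, SLOT4 & SLOT5, SLOT5 & SLOT6

Sorted by start: SLOT1, SLOT4, SLOT3, SLOT2, SLOT5, SLOT6, SLOT7.
SLOT4 starts after SLOT1 ends — done with SLOT1.
SLOT3 starts before SLOT4 ends → SLOT4 and SLOT3 overlap.
SLOT2 starts before SLOT4 ends → SLOT4 and SLOT2 overlap.
SLOT5 starts before SLOT4 ends → SLOT4 and SLOT5 overlap.
SLOT6 starts after SLOT4 ends — done with SLOT4.
SLOT2 starts before SLOT3 ends → SLOT3 and SLOT2 overlap.
SLOT5 starts before SLOT3 ends → SLOT3 and SLOT5 overlap.
SLOT6 starts after SLOT3 ends — done with SLOT3.
SLOT5 starts before SLOT2 ends → SLOT2 and SLOT5 overlap.
SLOT6 starts after SLOT2 ends — done with SLOT2.
SLOT6 starts before SLOT5 ends → SLOT5 and SLOT6 overlap.
SLOT7 starts after SLOT5 ends.
SLOT7 starts after SLOT6 ends.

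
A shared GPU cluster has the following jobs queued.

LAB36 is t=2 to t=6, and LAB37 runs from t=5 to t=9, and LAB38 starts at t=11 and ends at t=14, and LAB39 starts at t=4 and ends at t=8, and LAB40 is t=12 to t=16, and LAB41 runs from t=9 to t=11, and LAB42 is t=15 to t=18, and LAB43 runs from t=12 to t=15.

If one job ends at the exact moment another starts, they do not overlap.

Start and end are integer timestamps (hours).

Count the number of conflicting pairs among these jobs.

Two intervals overlap when each starts before the other ends.
Sorted by start: LAB36, LAB39, LAB37, LAB41, LAB38, LAB40, LAB43, LAB42.
LAB39 starts before LAB36 ends → LAB36 and LAB39 overlap.
LAB37 starts before LAB36 ends → LAB36 and LAB37 overlap.
LAB41 starts after LAB36 ends; LAB36 is clear from here.
LAB37 starts before LAB39 ends → LAB39 and LAB37 overlap.
LAB41 starts after LAB39 ends; LAB39 is clear from here.
LAB41 starts exactly when LAB37 ends (back-to-back, no overlap); LAB37 is clear from here.
LAB38 starts exactly when LAB41 ends (back-to-back, no overlap); LAB41 is clear from here.
LAB40 starts before LAB38 ends → LAB38 and LAB40 overlap.
LAB43 starts before LAB38 ends → LAB38 and LAB43 overlap.
LAB42 starts after LAB38 ends.
LAB43 starts before LAB40 ends → LAB40 and LAB43 overlap.
LAB42 starts before LAB40 ends → LAB40 and LAB42 overlap.
LAB42 starts exactly when LAB43 ends (back-to-back, no overlap).
Overlapping pairs: LAB36 & LAB37, LAB36 & LAB39, LAB37 & LAB39, LAB38 & LAB40, LAB38 & LAB43, LAB40 & LAB42, LAB40 & LAB43 — 7 in total.

7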